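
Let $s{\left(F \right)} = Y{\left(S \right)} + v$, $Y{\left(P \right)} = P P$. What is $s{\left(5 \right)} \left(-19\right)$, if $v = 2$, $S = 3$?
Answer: $-209$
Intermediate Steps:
$Y{\left(P \right)} = P^{2}$
$s{\left(F \right)} = 11$ ($s{\left(F \right)} = 3^{2} + 2 = 9 + 2 = 11$)
$s{\left(5 \right)} \left(-19\right) = 11 \left(-19\right) = -209$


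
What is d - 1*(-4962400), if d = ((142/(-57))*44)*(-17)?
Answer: 282963016/57 ≈ 4.9643e+6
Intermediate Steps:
d = 106216/57 (d = ((142*(-1/57))*44)*(-17) = -142/57*44*(-17) = -6248/57*(-17) = 106216/57 ≈ 1863.4)
d - 1*(-4962400) = 106216/57 - 1*(-4962400) = 106216/57 + 4962400 = 282963016/57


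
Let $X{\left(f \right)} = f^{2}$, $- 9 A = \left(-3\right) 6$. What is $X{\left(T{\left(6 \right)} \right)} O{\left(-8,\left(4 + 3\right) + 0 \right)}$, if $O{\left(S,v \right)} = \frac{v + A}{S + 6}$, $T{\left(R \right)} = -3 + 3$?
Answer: $0$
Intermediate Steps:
$A = 2$ ($A = - \frac{\left(-3\right) 6}{9} = \left(- \frac{1}{9}\right) \left(-18\right) = 2$)
$T{\left(R \right)} = 0$
$O{\left(S,v \right)} = \frac{2 + v}{6 + S}$ ($O{\left(S,v \right)} = \frac{v + 2}{S + 6} = \frac{2 + v}{6 + S}$)
$X{\left(T{\left(6 \right)} \right)} O{\left(-8,\left(4 + 3\right) + 0 \right)} = 0^{2} \frac{2 + \left(\left(4 + 3\right) + 0\right)}{6 - 8} = 0 \frac{2 + \left(7 + 0\right)}{-2} = 0 \left(- \frac{2 + 7}{2}\right) = 0 \left(\left(- \frac{1}{2}\right) 9\right) = 0 \left(- \frac{9}{2}\right) = 0$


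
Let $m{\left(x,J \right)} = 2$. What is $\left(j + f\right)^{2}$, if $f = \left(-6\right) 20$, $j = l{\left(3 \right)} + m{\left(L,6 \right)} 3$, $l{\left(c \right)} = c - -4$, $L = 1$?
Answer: $11449$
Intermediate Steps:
$l{\left(c \right)} = 4 + c$ ($l{\left(c \right)} = c + 4 = 4 + c$)
$j = 13$ ($j = \left(4 + 3\right) + 2 \cdot 3 = 7 + 6 = 13$)
$f = -120$
$\left(j + f\right)^{2} = \left(13 - 120\right)^{2} = \left(-107\right)^{2} = 11449$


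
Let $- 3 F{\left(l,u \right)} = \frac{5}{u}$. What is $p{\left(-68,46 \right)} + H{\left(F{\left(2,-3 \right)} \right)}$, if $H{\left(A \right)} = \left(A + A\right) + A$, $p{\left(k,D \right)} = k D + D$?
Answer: $- \frac{9241}{3} \approx -3080.3$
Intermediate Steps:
$F{\left(l,u \right)} = - \frac{5}{3 u}$ ($F{\left(l,u \right)} = - \frac{5 \frac{1}{u}}{3} = - \frac{5}{3 u}$)
$p{\left(k,D \right)} = D + D k$ ($p{\left(k,D \right)} = D k + D = D + D k$)
$H{\left(A \right)} = 3 A$ ($H{\left(A \right)} = 2 A + A = 3 A$)
$p{\left(-68,46 \right)} + H{\left(F{\left(2,-3 \right)} \right)} = 46 \left(1 - 68\right) + 3 \left(- \frac{5}{3 \left(-3\right)}\right) = 46 \left(-67\right) + 3 \left(\left(- \frac{5}{3}\right) \left(- \frac{1}{3}\right)\right) = -3082 + 3 \cdot \frac{5}{9} = -3082 + \frac{5}{3} = - \frac{9241}{3}$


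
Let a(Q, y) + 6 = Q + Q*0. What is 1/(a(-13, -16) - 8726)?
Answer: -1/8745 ≈ -0.00011435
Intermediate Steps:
a(Q, y) = -6 + Q (a(Q, y) = -6 + (Q + Q*0) = -6 + (Q + 0) = -6 + Q)
1/(a(-13, -16) - 8726) = 1/((-6 - 13) - 8726) = 1/(-19 - 8726) = 1/(-8745) = -1/8745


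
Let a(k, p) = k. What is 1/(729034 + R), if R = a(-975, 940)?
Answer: 1/728059 ≈ 1.3735e-6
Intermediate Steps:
R = -975
1/(729034 + R) = 1/(729034 - 975) = 1/728059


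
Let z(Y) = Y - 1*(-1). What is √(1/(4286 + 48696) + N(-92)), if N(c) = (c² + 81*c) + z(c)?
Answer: √2585332083386/52982 ≈ 30.348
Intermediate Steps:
z(Y) = 1 + Y (z(Y) = Y + 1 = 1 + Y)
N(c) = 1 + c² + 82*c (N(c) = (c² + 81*c) + (1 + c) = 1 + c² + 82*c)
√(1/(4286 + 48696) + N(-92)) = √(1/(4286 + 48696) + (1 + (-92)² + 82*(-92))) = √(1/52982 + (1 + 8464 - 7544)) = √(1/52982 + 921) = √(48796423/52982) = √2585332083386/52982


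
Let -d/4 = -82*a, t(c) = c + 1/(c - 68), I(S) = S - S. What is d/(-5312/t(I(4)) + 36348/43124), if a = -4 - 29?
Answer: -116693544/3894278783 ≈ -0.029965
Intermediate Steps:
I(S) = 0
t(c) = c + 1/(-68 + c)
a = -33
d = -10824 (d = -(-328)*(-33) = -4*2706 = -10824)
d/(-5312/t(I(4)) + 36348/43124) = -10824/(-5312*(-68 + 0)/(1 + 0² - 68*0) + 36348/43124) = -10824/(-5312*(-68/(1 + 0 + 0)) + 36348*(1/43124)) = -10824/(-5312/((-1/68*1)) + 9087/10781) = -10824/(-5312/(-1/68) + 9087/10781) = -10824/(-5312*(-68) + 9087/10781) = -10824/(361216 + 9087/10781) = -10824/3894278783/10781 = -10824*10781/3894278783 = -116693544/3894278783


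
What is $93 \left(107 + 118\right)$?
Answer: $20925$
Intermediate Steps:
$93 \left(107 + 118\right) = 93 \cdot 225 = 20925$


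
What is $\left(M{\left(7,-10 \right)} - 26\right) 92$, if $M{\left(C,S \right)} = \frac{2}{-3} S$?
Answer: $- \frac{5336}{3} \approx -1778.7$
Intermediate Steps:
$M{\left(C,S \right)} = - \frac{2 S}{3}$ ($M{\left(C,S \right)} = 2 \left(- \frac{1}{3}\right) S = - \frac{2 S}{3}$)
$\left(M{\left(7,-10 \right)} - 26\right) 92 = \left(\left(- \frac{2}{3}\right) \left(-10\right) - 26\right) 92 = \left(\frac{20}{3} - 26\right) 92 = \left(- \frac{58}{3}\right) 92 = - \frac{5336}{3}$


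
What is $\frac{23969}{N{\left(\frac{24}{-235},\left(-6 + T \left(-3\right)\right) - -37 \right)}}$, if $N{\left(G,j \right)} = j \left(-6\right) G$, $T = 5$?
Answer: $\frac{5632715}{2304} \approx 2444.8$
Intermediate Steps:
$N{\left(G,j \right)} = - 6 G j$ ($N{\left(G,j \right)} = - 6 j G = - 6 G j$)
$\frac{23969}{N{\left(\frac{24}{-235},\left(-6 + T \left(-3\right)\right) - -37 \right)}} = \frac{23969}{\left(-6\right) \frac{24}{-235} \left(\left(-6 + 5 \left(-3\right)\right) - -37\right)} = \frac{23969}{\left(-6\right) 24 \left(- \frac{1}{235}\right) \left(\left(-6 - 15\right) + 37\right)} = \frac{23969}{\left(-6\right) \left(- \frac{24}{235}\right) \left(-21 + 37\right)} = \frac{23969}{\left(-6\right) \left(- \frac{24}{235}\right) 16} = \frac{23969}{\frac{2304}{235}} = 23969 \cdot \frac{235}{2304} = \frac{5632715}{2304}$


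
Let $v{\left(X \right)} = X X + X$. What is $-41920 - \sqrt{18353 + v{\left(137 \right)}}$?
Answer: $-41920 - \sqrt{37259} \approx -42113.0$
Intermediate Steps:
$v{\left(X \right)} = X + X^{2}$ ($v{\left(X \right)} = X^{2} + X = X + X^{2}$)
$-41920 - \sqrt{18353 + v{\left(137 \right)}} = -41920 - \sqrt{18353 + 137 \left(1 + 137\right)} = -41920 - \sqrt{18353 + 137 \cdot 138} = -41920 - \sqrt{18353 + 18906} = -41920 - \sqrt{37259}$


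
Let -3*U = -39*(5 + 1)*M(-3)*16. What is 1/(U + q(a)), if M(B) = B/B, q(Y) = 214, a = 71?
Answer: 1/1462 ≈ 0.00068399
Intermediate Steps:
M(B) = 1
U = 1248 (U = -(-39*(5 + 1))*16/3 = -(-234)*16/3 = -(-39*6)*16/3 = -(-78)*16 = -1/3*(-3744) = 1248)
1/(U + q(a)) = 1/(1248 + 214) = 1/1462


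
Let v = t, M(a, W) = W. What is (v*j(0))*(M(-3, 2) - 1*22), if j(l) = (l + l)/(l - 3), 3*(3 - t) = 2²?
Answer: 0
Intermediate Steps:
t = 5/3 (t = 3 - ⅓*2² = 3 - ⅓*4 = 3 - 4/3 = 5/3 ≈ 1.6667)
v = 5/3 ≈ 1.6667
j(l) = 2*l/(-3 + l) (j(l) = (2*l)/(-3 + l) = 2*l/(-3 + l))
(v*j(0))*(M(-3, 2) - 1*22) = (5*(2*0/(-3 + 0))/3)*(2 - 1*22) = (5*(2*0/(-3))/3)*(2 - 22) = (5*(2*0*(-⅓))/3)*(-20) = ((5/3)*0)*(-20) = 0*(-20) = 0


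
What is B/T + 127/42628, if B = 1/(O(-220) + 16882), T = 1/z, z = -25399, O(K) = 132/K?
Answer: -5402823171/3598101596 ≈ -1.5016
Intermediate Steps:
T = -1/25399 (T = 1/(-25399) = -1/25399 ≈ -3.9372e-5)
B = 5/84407 (B = 1/(132/(-220) + 16882) = 1/(132*(-1/220) + 16882) = 1/(-⅗ + 16882) = 1/(84407/5) = 5/84407 ≈ 5.9237e-5)
B/T + 127/42628 = 5/(84407*(-1/25399)) + 127/42628 = (5/84407)*(-25399) + 127*(1/42628) = -126995/84407 + 127/42628 = -5402823171/3598101596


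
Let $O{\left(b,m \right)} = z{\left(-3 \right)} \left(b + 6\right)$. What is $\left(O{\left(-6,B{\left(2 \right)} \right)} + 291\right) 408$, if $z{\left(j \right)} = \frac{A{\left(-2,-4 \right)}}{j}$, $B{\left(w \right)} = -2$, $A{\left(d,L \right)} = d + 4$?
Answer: $118728$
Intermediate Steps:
$A{\left(d,L \right)} = 4 + d$
$z{\left(j \right)} = \frac{2}{j}$ ($z{\left(j \right)} = \frac{4 - 2}{j} = \frac{2}{j}$)
$O{\left(b,m \right)} = -4 - \frac{2 b}{3}$ ($O{\left(b,m \right)} = \frac{2}{-3} \left(b + 6\right) = 2 \left(- \frac{1}{3}\right) \left(6 + b\right) = - \frac{2 \left(6 + b\right)}{3} = -4 - \frac{2 b}{3}$)
$\left(O{\left(-6,B{\left(2 \right)} \right)} + 291\right) 408 = \left(\left(-4 - -4\right) + 291\right) 408 = \left(\left(-4 + 4\right) + 291\right) 408 = \left(0 + 291\right) 408 = 291 \cdot 408 = 118728$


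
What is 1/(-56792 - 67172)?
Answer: -1/123964 ≈ -8.0669e-6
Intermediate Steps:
1/(-56792 - 67172) = 1/(-123964) = -1/123964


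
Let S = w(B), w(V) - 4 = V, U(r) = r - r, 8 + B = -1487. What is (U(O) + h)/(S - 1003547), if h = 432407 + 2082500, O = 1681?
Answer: -2514907/1005038 ≈ -2.5023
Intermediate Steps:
B = -1495 (B = -8 - 1487 = -1495)
U(r) = 0
w(V) = 4 + V
S = -1491 (S = 4 - 1495 = -1491)
h = 2514907
(U(O) + h)/(S - 1003547) = (0 + 2514907)/(-1491 - 1003547) = 2514907/(-1005038) = 2514907*(-1/1005038) = -2514907/1005038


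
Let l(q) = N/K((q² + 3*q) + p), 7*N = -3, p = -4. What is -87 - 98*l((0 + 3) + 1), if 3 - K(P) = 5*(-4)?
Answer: -1959/23 ≈ -85.174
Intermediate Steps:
K(P) = 23 (K(P) = 3 - 5*(-4) = 3 - 1*(-20) = 3 + 20 = 23)
N = -3/7 (N = (⅐)*(-3) = -3/7 ≈ -0.42857)
l(q) = -3/161 (l(q) = -3/7/23 = -3/7*1/23 = -3/161)
-87 - 98*l((0 + 3) + 1) = -87 - 98*(-3/161) = -87 + 42/23 = -1959/23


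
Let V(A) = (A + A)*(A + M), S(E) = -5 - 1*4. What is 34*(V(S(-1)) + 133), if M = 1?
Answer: 9418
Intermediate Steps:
S(E) = -9 (S(E) = -5 - 4 = -9)
V(A) = 2*A*(1 + A) (V(A) = (A + A)*(A + 1) = (2*A)*(1 + A) = 2*A*(1 + A))
34*(V(S(-1)) + 133) = 34*(2*(-9)*(1 - 9) + 133) = 34*(2*(-9)*(-8) + 133) = 34*(144 + 133) = 34*277 = 9418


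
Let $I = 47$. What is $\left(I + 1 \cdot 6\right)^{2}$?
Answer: $2809$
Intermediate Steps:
$\left(I + 1 \cdot 6\right)^{2} = \left(47 + 1 \cdot 6\right)^{2} = \left(47 + 6\right)^{2} = 53^{2} = 2809$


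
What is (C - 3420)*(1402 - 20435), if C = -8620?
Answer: 229157320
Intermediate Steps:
(C - 3420)*(1402 - 20435) = (-8620 - 3420)*(1402 - 20435) = -12040*(-19033) = 229157320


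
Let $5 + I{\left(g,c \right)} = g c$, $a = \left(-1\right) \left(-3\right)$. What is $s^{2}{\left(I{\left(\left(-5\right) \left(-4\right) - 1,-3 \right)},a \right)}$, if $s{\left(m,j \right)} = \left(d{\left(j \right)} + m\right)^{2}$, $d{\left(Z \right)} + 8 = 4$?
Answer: $18974736$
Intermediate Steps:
$a = 3$
$d{\left(Z \right)} = -4$ ($d{\left(Z \right)} = -8 + 4 = -4$)
$I{\left(g,c \right)} = -5 + c g$ ($I{\left(g,c \right)} = -5 + g c = -5 + c g$)
$s{\left(m,j \right)} = \left(-4 + m\right)^{2}$
$s^{2}{\left(I{\left(\left(-5\right) \left(-4\right) - 1,-3 \right)},a \right)} = \left(\left(-4 - \left(5 + 3 \left(\left(-5\right) \left(-4\right) - 1\right)\right)\right)^{2}\right)^{2} = \left(\left(-4 - \left(5 + 3 \left(20 - 1\right)\right)\right)^{2}\right)^{2} = \left(\left(-4 - 62\right)^{2}\right)^{2} = \left(\left(-66\right)^{2}\right)^{2} = 4356^{2} = 18974736$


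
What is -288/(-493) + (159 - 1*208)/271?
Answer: 53891/133603 ≈ 0.40337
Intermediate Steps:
-288/(-493) + (159 - 1*208)/271 = -288*(-1/493) + (159 - 208)*(1/271) = 288/493 - 49*1/271 = 288/493 - 49/271 = 53891/133603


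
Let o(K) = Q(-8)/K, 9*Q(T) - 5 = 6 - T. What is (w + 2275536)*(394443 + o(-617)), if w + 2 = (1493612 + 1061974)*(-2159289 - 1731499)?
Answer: -21779098125767469378640/5553 ≈ -3.9220e+18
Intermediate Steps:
Q(T) = 11/9 - T/9 (Q(T) = 5/9 + (6 - T)/9 = 5/9 + (⅔ - T/9) = 11/9 - T/9)
o(K) = 19/(9*K) (o(K) = (11/9 - ⅑*(-8))/K = (11/9 + 8/9)/K = 19/(9*K))
w = -9943243341770 (w = -2 + (1493612 + 1061974)*(-2159289 - 1731499) = -2 + 2555586*(-3890788) = -2 - 9943243341768 = -9943243341770)
(w + 2275536)*(394443 + o(-617)) = (-9943243341770 + 2275536)*(394443 + (19/9)/(-617)) = -9943241066234*(394443 + (19/9)*(-1/617)) = -9943241066234*(394443 - 19/5553) = -9943241066234*2190341960/5553 = -21779098125767469378640/5553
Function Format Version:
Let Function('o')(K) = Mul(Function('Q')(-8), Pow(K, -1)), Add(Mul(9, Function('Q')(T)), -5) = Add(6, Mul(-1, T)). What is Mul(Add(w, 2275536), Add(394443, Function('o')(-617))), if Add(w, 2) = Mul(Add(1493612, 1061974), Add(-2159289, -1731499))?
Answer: Rational(-21779098125767469378640, 5553) ≈ -3.9220e+18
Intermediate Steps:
Function('Q')(T) = Add(Rational(11, 9), Mul(Rational(-1, 9), T)) (Function('Q')(T) = Add(Rational(5, 9), Mul(Rational(1, 9), Add(6, Mul(-1, T)))) = Add(Rational(5, 9), Add(Rational(2, 3), Mul(Rational(-1, 9), T))) = Add(Rational(11, 9), Mul(Rational(-1, 9), T)))
Function('o')(K) = Mul(Rational(19, 9), Pow(K, -1)) (Function('o')(K) = Mul(Add(Rational(11, 9), Mul(Rational(-1, 9), -8)), Pow(K, -1)) = Mul(Add(Rational(11, 9), Rational(8, 9)), Pow(K, -1)) = Mul(Rational(19, 9), Pow(K, -1)))
w = -9943243341770 (w = Add(-2, Mul(Add(1493612, 1061974), Add(-2159289, -1731499))) = Add(-2, Mul(2555586, -3890788)) = Add(-2, -9943243341768) = -9943243341770)
Mul(Add(w, 2275536), Add(394443, Function('o')(-617))) = Mul(Add(-9943243341770, 2275536), Add(394443, Mul(Rational(19, 9), Pow(-617, -1)))) = Mul(-9943241066234, Add(394443, Mul(Rational(19, 9), Rational(-1, 617)))) = Mul(-9943241066234, Add(394443, Rational(-19, 5553))) = Mul(-9943241066234, Rational(2190341960, 5553)) = Rational(-21779098125767469378640, 5553)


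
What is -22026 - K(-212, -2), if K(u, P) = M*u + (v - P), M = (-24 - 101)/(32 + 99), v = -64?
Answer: -2903784/131 ≈ -22166.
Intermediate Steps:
M = -125/131 ≈ -0.95420
K(u, P) = -64 - P - 125*u/131 (K(u, P) = -125*u/131 + (-64 - P) = -64 - P - 125*u/131)
-22026 - K(-212, -2) = -22026 - (-64 - 1*(-2) - 125/131*(-212)) = -22026 - (-64 + 2 + 26500/131) = -22026 - 1*18378/131 = -22026 - 18378/131 = -2903784/131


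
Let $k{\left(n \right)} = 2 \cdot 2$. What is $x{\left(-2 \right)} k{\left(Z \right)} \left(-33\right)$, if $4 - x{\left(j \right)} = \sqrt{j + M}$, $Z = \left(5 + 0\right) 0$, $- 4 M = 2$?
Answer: $-528 + 66 i \sqrt{10} \approx -528.0 + 208.71 i$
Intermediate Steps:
$M = - \frac{1}{2}$ ($M = \left(- \frac{1}{4}\right) 2 = - \frac{1}{2} \approx -0.5$)
$Z = 0$ ($Z = 5 \cdot 0 = 0$)
$x{\left(j \right)} = 4 - \sqrt{- \frac{1}{2} + j}$ ($x{\left(j \right)} = 4 - \sqrt{j - \frac{1}{2}} = 4 - \sqrt{- \frac{1}{2} + j}$)
$k{\left(n \right)} = 4$
$x{\left(-2 \right)} k{\left(Z \right)} \left(-33\right) = \left(4 - \frac{\sqrt{-2 + 4 \left(-2\right)}}{2}\right) 4 \left(-33\right) = \left(4 - \frac{\sqrt{-2 - 8}}{2}\right) 4 \left(-33\right) = \left(4 - \frac{\sqrt{-10}}{2}\right) 4 \left(-33\right) = \left(4 - \frac{i \sqrt{10}}{2}\right) 4 \left(-33\right) = \left(16 - 2 i \sqrt{10}\right) \left(-33\right) = -528 + 66 i \sqrt{10}$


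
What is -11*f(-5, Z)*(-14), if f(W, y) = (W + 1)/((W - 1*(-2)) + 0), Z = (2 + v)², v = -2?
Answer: 616/3 ≈ 205.33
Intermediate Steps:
Z = 0 (Z = (2 - 2)² = 0² = 0)
f(W, y) = (1 + W)/(2 + W) (f(W, y) = (1 + W)/((W + 2) + 0) = (1 + W)/((2 + W) + 0) = (1 + W)/(2 + W))
-11*f(-5, Z)*(-14) = -11*(1 - 5)/(2 - 5)*(-14) = -11*(-4)/(-3)*(-14) = -(-11)*(-4)/3*(-14) = -11*4/3*(-14) = -44/3*(-14) = 616/3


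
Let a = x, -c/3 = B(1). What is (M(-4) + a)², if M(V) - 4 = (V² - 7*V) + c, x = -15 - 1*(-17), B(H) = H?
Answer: 2209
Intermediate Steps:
x = 2 (x = -15 + 17 = 2)
c = -3 (c = -3*1 = -3)
a = 2
M(V) = 1 + V² - 7*V (M(V) = 4 + ((V² - 7*V) - 3) = 4 + (-3 + V² - 7*V) = 1 + V² - 7*V)
(M(-4) + a)² = ((1 + (-4)² - 7*(-4)) + 2)² = ((1 + 16 + 28) + 2)² = (45 + 2)² = 47² = 2209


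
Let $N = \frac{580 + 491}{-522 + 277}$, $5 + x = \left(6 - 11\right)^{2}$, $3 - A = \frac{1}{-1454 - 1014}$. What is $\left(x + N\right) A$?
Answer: $\frac{810107}{17276} \approx 46.892$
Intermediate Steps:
$A = \frac{7405}{2468}$ ($A = 3 - \frac{1}{-1454 - 1014} = 3 - \frac{1}{-2468} = 3 - - \frac{1}{2468} = 3 + \frac{1}{2468} = \frac{7405}{2468} \approx 3.0004$)
$x = 20$ ($x = -5 + \left(6 - 11\right)^{2} = -5 + \left(-5\right)^{2} = -5 + 25 = 20$)
$N = - \frac{153}{35}$ ($N = \frac{1071}{-245} = 1071 \left(- \frac{1}{245}\right) = - \frac{153}{35} \approx -4.3714$)
$\left(x + N\right) A = \left(20 - \frac{153}{35}\right) \frac{7405}{2468} = \frac{547}{35} \cdot \frac{7405}{2468} = \frac{810107}{17276}$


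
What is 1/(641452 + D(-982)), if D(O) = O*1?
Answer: 1/640470 ≈ 1.5614e-6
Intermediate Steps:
D(O) = O
1/(641452 + D(-982)) = 1/(641452 - 982) = 1/640470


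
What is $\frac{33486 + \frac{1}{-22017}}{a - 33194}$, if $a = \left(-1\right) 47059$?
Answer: $- \frac{737261261}{1766930301} \approx -0.41726$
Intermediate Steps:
$a = -47059$
$\frac{33486 + \frac{1}{-22017}}{a - 33194} = \frac{33486 + \frac{1}{-22017}}{-47059 - 33194} = \frac{33486 - \frac{1}{22017}}{-80253} = \frac{737261261}{22017} \left(- \frac{1}{80253}\right) = - \frac{737261261}{1766930301}$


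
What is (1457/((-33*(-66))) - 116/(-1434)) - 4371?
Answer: -2274898751/520542 ≈ -4370.3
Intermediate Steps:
(1457/((-33*(-66))) - 116/(-1434)) - 4371 = (1457/2178 - 116*(-1/1434)) - 4371 = (1457*(1/2178) + 58/717) - 4371 = (1457/2178 + 58/717) - 4371 = 390331/520542 - 4371 = -2274898751/520542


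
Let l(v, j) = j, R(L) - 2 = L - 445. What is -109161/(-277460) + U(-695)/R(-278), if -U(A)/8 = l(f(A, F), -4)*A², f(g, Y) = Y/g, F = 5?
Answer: -4288565022919/200048660 ≈ -21438.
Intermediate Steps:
R(L) = -443 + L (R(L) = 2 + (L - 445) = 2 + (-445 + L) = -443 + L)
U(A) = 32*A² (U(A) = -(-32)*A² = 32*A²)
-109161/(-277460) + U(-695)/R(-278) = -109161/(-277460) + (32*(-695)²)/(-443 - 278) = -109161*(-1/277460) + (32*483025)/(-721) = 109161/277460 + 15456800*(-1/721) = 109161/277460 - 15456800/721 = -4288565022919/200048660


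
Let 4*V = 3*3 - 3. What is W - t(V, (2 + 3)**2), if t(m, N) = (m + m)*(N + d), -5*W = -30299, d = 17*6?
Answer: 28394/5 ≈ 5678.8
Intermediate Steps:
d = 102
V = 3/2 (V = (3*3 - 3)/4 = (9 - 3)/4 = (1/4)*6 = 3/2 ≈ 1.5000)
W = 30299/5 (W = -1/5*(-30299) = 30299/5 ≈ 6059.8)
t(m, N) = 2*m*(102 + N) (t(m, N) = (m + m)*(N + 102) = (2*m)*(102 + N) = 2*m*(102 + N))
W - t(V, (2 + 3)**2) = 30299/5 - 2*3*(102 + (2 + 3)**2)/2 = 30299/5 - 2*3*(102 + 5**2)/2 = 30299/5 - 2*3*(102 + 25)/2 = 30299/5 - 2*3*127/2 = 30299/5 - 1*381 = 30299/5 - 381 = 28394/5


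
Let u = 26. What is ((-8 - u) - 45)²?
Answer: 6241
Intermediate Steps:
((-8 - u) - 45)² = ((-8 - 1*26) - 45)² = ((-8 - 26) - 45)² = (-34 - 45)² = (-79)² = 6241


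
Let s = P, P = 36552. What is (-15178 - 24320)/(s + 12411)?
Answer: -13166/16321 ≈ -0.80669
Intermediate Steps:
s = 36552
(-15178 - 24320)/(s + 12411) = (-15178 - 24320)/(36552 + 12411) = -39498/48963 = -39498*1/48963 = -13166/16321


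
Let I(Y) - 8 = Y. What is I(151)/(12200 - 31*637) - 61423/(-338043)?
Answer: 409810544/2551210521 ≈ 0.16063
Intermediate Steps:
I(Y) = 8 + Y
I(151)/(12200 - 31*637) - 61423/(-338043) = (8 + 151)/(12200 - 31*637) - 61423/(-338043) = 159/(12200 - 19747) - 61423*(-1/338043) = 159/(-7547) + 61423/338043 = 159*(-1/7547) + 61423/338043 = -159/7547 + 61423/338043 = 409810544/2551210521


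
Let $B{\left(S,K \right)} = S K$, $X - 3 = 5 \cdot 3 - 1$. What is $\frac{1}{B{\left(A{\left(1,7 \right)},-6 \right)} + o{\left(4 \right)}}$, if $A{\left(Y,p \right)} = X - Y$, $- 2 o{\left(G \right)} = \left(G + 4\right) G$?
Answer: $- \frac{1}{112} \approx -0.0089286$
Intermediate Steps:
$X = 17$ ($X = 3 + \left(5 \cdot 3 - 1\right) = 3 + \left(15 - 1\right) = 3 + 14 = 17$)
$o{\left(G \right)} = - \frac{G \left(4 + G\right)}{2}$ ($o{\left(G \right)} = - \frac{\left(G + 4\right) G}{2} = - \frac{\left(4 + G\right) G}{2} = - \frac{G \left(4 + G\right)}{2}$)
$A{\left(Y,p \right)} = 17 - Y$
$B{\left(S,K \right)} = K S$
$\frac{1}{B{\left(A{\left(1,7 \right)},-6 \right)} + o{\left(4 \right)}} = \frac{1}{- 6 \left(17 - 1\right) - 2 \left(4 + 4\right)} = \frac{1}{- 6 \left(17 - 1\right) - 2 \cdot 8} = \frac{1}{\left(-6\right) 16 - 16} = \frac{1}{-96 - 16} = \frac{1}{-112} = - \frac{1}{112}$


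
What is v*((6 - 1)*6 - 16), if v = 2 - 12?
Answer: -140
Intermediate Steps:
v = -10
v*((6 - 1)*6 - 16) = -10*((6 - 1)*6 - 16) = -10*(5*6 - 16) = -10*(30 - 16) = -10*14 = -140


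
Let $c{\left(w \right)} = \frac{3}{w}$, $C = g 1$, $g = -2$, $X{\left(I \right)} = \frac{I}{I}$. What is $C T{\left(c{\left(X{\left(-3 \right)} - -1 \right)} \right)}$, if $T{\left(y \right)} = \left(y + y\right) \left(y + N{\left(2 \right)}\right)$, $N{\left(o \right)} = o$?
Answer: $-21$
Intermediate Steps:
$X{\left(I \right)} = 1$
$C = -2$ ($C = \left(-2\right) 1 = -2$)
$T{\left(y \right)} = 2 y \left(2 + y\right)$ ($T{\left(y \right)} = \left(y + y\right) \left(y + 2\right) = 2 y \left(2 + y\right)$)
$C T{\left(c{\left(X{\left(-3 \right)} - -1 \right)} \right)} = - 2 \cdot 2 \frac{3}{1 - -1} \left(2 + \frac{3}{1 - -1}\right) = - 2 \cdot 2 \frac{3}{1 + 1} \left(2 + \frac{3}{1 + 1}\right) = - 2 \cdot 2 \cdot \frac{3}{2} \left(2 + \frac{3}{2}\right) = - 2 \cdot 2 \cdot \frac{3}{2} \cdot \frac{7}{2} = \left(-2\right) \frac{21}{2} = -21$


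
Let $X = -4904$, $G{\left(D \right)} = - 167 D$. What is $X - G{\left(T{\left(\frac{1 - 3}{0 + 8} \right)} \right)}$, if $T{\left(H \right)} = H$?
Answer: $- \frac{19783}{4} \approx -4945.8$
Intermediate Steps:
$X - G{\left(T{\left(\frac{1 - 3}{0 + 8} \right)} \right)} = -4904 - - 167 \frac{1 - 3}{0 + 8} = -4904 - - 167 \left(- \frac{2}{8}\right) = -4904 - - 167 \left(\left(-2\right) \frac{1}{8}\right) = -4904 - \left(-167\right) \left(- \frac{1}{4}\right) = -4904 - \frac{167}{4} = - \frac{19783}{4}$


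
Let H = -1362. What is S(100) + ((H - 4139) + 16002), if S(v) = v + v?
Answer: 10701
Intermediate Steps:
S(v) = 2*v
S(100) + ((H - 4139) + 16002) = 2*100 + ((-1362 - 4139) + 16002) = 200 + (-5501 + 16002) = 200 + 10501 = 10701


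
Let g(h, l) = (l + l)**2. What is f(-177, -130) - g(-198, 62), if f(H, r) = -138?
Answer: -15514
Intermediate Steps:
g(h, l) = 4*l**2 (g(h, l) = (2*l)**2 = 4*l**2)
f(-177, -130) - g(-198, 62) = -138 - 4*62**2 = -138 - 4*3844 = -138 - 1*15376 = -138 - 15376 = -15514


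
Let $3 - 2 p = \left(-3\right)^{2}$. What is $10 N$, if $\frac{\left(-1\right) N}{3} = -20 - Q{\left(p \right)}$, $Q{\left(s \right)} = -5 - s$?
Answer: $540$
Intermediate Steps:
$p = -3$ ($p = \frac{3}{2} - \frac{\left(-3\right)^{2}}{2} = \frac{3}{2} - \frac{9}{2} = -3$)
$N = 54$ ($N = - 3 \left(-20 - \left(-5 - -3\right)\right) = - 3 \left(-20 - \left(-5 + 3\right)\right) = - 3 \left(-20 - -2\right) = - 3 \left(-20 + 2\right) = \left(-3\right) \left(-18\right) = 54$)
$10 N = 10 \cdot 54 = 540$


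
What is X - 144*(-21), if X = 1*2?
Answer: 3026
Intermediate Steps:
X = 2
X - 144*(-21) = 2 - 144*(-21) = 2 + 3024 = 3026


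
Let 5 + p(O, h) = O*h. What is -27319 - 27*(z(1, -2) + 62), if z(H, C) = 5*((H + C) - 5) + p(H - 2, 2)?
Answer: -27994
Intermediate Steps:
p(O, h) = -5 + O*h
z(H, C) = -34 + 5*C + 7*H (z(H, C) = 5*((H + C) - 5) + (-5 + (H - 2)*2) = 5*((C + H) - 5) + (-5 + (-2 + H)*2) = 5*(-5 + C + H) + (-5 + (-4 + 2*H)) = (-25 + 5*C + 5*H) + (-9 + 2*H) = -34 + 5*C + 7*H)
-27319 - 27*(z(1, -2) + 62) = -27319 - 27*((-34 + 5*(-2) + 7*1) + 62) = -27319 - 27*((-34 - 10 + 7) + 62) = -27319 - 27*(-37 + 62) = -27319 - 27*25 = -27319 - 1*675 = -27319 - 675 = -27994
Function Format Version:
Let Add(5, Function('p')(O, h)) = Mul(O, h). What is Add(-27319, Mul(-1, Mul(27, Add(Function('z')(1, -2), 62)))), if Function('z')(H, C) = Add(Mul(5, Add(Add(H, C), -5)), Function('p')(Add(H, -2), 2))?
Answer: -27994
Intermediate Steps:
Function('p')(O, h) = Add(-5, Mul(O, h))
Function('z')(H, C) = Add(-34, Mul(5, C), Mul(7, H)) (Function('z')(H, C) = Add(Mul(5, Add(Add(H, C), -5)), Add(-5, Mul(Add(H, -2), 2))) = Add(Mul(5, Add(Add(C, H), -5)), Add(-5, Mul(Add(-2, H), 2))) = Add(Mul(5, Add(-5, C, H)), Add(-5, Add(-4, Mul(2, H)))) = Add(Add(-25, Mul(5, C), Mul(5, H)), Add(-9, Mul(2, H))) = Add(-34, Mul(5, C), Mul(7, H)))
Add(-27319, Mul(-1, Mul(27, Add(Function('z')(1, -2), 62)))) = Add(-27319, Mul(-1, Mul(27, Add(Add(-34, Mul(5, -2), Mul(7, 1)), 62)))) = Add(-27319, Mul(-1, Mul(27, Add(Add(-34, -10, 7), 62)))) = Add(-27319, Mul(-1, Mul(27, Add(-37, 62)))) = Add(-27319, Mul(-1, Mul(27, 25))) = Add(-27319, Mul(-1, 675)) = Add(-27319, -675) = -27994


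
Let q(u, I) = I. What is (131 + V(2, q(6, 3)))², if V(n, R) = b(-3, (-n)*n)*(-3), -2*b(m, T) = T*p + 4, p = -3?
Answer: 24025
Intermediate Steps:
b(m, T) = -2 + 3*T/2 (b(m, T) = -(T*(-3) + 4)/2 = -(-3*T + 4)/2 = -(4 - 3*T)/2 = -2 + 3*T/2)
V(n, R) = 6 + 9*n²/2 (V(n, R) = (-2 + 3*((-n)*n)/2)*(-3) = (-2 + 3*(-n²)/2)*(-3) = (-2 - 3*n²/2)*(-3) = 6 + 9*n²/2)
(131 + V(2, q(6, 3)))² = (131 + (6 + (9/2)*2²))² = (131 + (6 + (9/2)*4))² = (131 + (6 + 18))² = (131 + 24)² = 155² = 24025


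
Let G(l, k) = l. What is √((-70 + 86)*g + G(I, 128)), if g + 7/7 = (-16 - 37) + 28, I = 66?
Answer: 5*I*√14 ≈ 18.708*I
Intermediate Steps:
g = -26 (g = -1 + ((-16 - 37) + 28) = -1 + (-53 + 28) = -1 - 25 = -26)
√((-70 + 86)*g + G(I, 128)) = √((-70 + 86)*(-26) + 66) = √(16*(-26) + 66) = √(-416 + 66) = √(-350) = 5*I*√14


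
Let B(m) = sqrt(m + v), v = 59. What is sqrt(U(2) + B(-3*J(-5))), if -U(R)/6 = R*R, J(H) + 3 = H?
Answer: sqrt(-24 + sqrt(83)) ≈ 3.8587*I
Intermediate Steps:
J(H) = -3 + H
U(R) = -6*R**2 (U(R) = -6*R*R = -6*R**2)
B(m) = sqrt(59 + m) (B(m) = sqrt(m + 59) = sqrt(59 + m))
sqrt(U(2) + B(-3*J(-5))) = sqrt(-6*2**2 + sqrt(59 - 3*(-3 - 5))) = sqrt(-6*4 + sqrt(59 - 3*(-8))) = sqrt(-24 + sqrt(59 + 24)) = sqrt(-24 + sqrt(83))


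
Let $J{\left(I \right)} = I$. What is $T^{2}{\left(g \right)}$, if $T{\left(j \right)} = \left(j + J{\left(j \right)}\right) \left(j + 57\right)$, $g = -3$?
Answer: $104976$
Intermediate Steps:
$T{\left(j \right)} = 2 j \left(57 + j\right)$ ($T{\left(j \right)} = \left(j + j\right) \left(j + 57\right) = 2 j \left(57 + j\right)$)
$T^{2}{\left(g \right)} = \left(2 \left(-3\right) \left(57 - 3\right)\right)^{2} = \left(2 \left(-3\right) 54\right)^{2} = \left(-324\right)^{2} = 104976$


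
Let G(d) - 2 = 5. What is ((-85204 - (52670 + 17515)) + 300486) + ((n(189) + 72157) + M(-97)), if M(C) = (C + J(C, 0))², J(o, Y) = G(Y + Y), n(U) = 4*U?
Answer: 226110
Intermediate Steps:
G(d) = 7 (G(d) = 2 + 5 = 7)
J(o, Y) = 7
M(C) = (7 + C)² (M(C) = (C + 7)² = (7 + C)²)
((-85204 - (52670 + 17515)) + 300486) + ((n(189) + 72157) + M(-97)) = ((-85204 - (52670 + 17515)) + 300486) + ((4*189 + 72157) + (7 - 97)²) = ((-85204 - 1*70185) + 300486) + ((756 + 72157) + (-90)²) = ((-85204 - 70185) + 300486) + (72913 + 8100) = (-155389 + 300486) + 81013 = 145097 + 81013 = 226110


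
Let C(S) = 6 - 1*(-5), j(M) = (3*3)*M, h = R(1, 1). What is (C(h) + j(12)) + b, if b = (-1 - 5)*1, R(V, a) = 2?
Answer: 113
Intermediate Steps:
h = 2
j(M) = 9*M
b = -6 (b = -6*1 = -6)
C(S) = 11 (C(S) = 6 + 5 = 11)
(C(h) + j(12)) + b = (11 + 9*12) - 6 = (11 + 108) - 6 = 119 - 6 = 113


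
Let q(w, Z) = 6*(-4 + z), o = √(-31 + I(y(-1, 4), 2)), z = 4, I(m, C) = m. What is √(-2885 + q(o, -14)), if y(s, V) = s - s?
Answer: I*√2885 ≈ 53.712*I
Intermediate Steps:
y(s, V) = 0
o = I*√31 (o = √(-31 + 0) = √(-31) = I*√31 ≈ 5.5678*I)
q(w, Z) = 0 (q(w, Z) = 6*(-4 + 4) = 6*0 = 0)
√(-2885 + q(o, -14)) = √(-2885 + 0) = √(-2885) = I*√2885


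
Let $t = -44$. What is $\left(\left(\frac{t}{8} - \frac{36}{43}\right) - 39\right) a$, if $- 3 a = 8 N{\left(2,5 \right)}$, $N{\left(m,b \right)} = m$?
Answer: $\frac{31192}{129} \approx 241.8$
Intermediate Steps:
$a = - \frac{16}{3}$ ($a = - \frac{8 \cdot 2}{3} = \left(- \frac{1}{3}\right) 16 = - \frac{16}{3} \approx -5.3333$)
$\left(\left(\frac{t}{8} - \frac{36}{43}\right) - 39\right) a = \left(\left(- \frac{44}{8} - \frac{36}{43}\right) - 39\right) \left(- \frac{16}{3}\right) = \left(\left(\left(-44\right) \frac{1}{8} - \frac{36}{43}\right) - 39\right) \left(- \frac{16}{3}\right) = \left(\left(- \frac{11}{2} - \frac{36}{43}\right) - 39\right) \left(- \frac{16}{3}\right) = \left(- \frac{545}{86} - 39\right) \left(- \frac{16}{3}\right) = \left(- \frac{3899}{86}\right) \left(- \frac{16}{3}\right) = \frac{31192}{129}$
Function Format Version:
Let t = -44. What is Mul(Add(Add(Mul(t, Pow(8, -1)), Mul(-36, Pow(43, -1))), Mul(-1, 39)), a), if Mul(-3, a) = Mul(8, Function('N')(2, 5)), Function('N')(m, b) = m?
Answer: Rational(31192, 129) ≈ 241.80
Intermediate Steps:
a = Rational(-16, 3) (a = Mul(Rational(-1, 3), Mul(8, 2)) = Mul(Rational(-1, 3), 16) = Rational(-16, 3) ≈ -5.3333)
Mul(Add(Add(Mul(t, Pow(8, -1)), Mul(-36, Pow(43, -1))), Mul(-1, 39)), a) = Mul(Add(Add(Mul(-44, Pow(8, -1)), Mul(-36, Pow(43, -1))), Mul(-1, 39)), Rational(-16, 3)) = Mul(Add(Add(Mul(-44, Rational(1, 8)), Mul(-36, Rational(1, 43))), -39), Rational(-16, 3)) = Mul(Add(Add(Rational(-11, 2), Rational(-36, 43)), -39), Rational(-16, 3)) = Mul(Add(Rational(-545, 86), -39), Rational(-16, 3)) = Mul(Rational(-3899, 86), Rational(-16, 3)) = Rational(31192, 129)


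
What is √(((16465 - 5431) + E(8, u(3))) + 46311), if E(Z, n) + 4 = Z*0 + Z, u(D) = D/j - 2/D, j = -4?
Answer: √57349 ≈ 239.48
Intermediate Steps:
u(D) = -2/D - D/4 (u(D) = D/(-4) - 2/D = D*(-¼) - 2/D = -D/4 - 2/D = -2/D - D/4)
E(Z, n) = -4 + Z (E(Z, n) = -4 + (Z*0 + Z) = -4 + (0 + Z) = -4 + Z)
√(((16465 - 5431) + E(8, u(3))) + 46311) = √(((16465 - 5431) + (-4 + 8)) + 46311) = √((11034 + 4) + 46311) = √(11038 + 46311) = √57349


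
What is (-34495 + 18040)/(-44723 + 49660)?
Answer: -16455/4937 ≈ -3.3330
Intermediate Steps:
(-34495 + 18040)/(-44723 + 49660) = -16455/4937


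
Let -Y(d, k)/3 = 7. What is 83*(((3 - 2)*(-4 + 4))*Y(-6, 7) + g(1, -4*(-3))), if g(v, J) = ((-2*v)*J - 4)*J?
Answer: -27888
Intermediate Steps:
Y(d, k) = -21 (Y(d, k) = -3*7 = -21)
g(v, J) = J*(-4 - 2*J*v) (g(v, J) = (-2*J*v - 4)*J = (-4 - 2*J*v)*J = J*(-4 - 2*J*v))
83*(((3 - 2)*(-4 + 4))*Y(-6, 7) + g(1, -4*(-3))) = 83*(((3 - 2)*(-4 + 4))*(-21) - 2*(-4*(-3))*(2 - 4*(-3)*1)) = 83*((1*0)*(-21) - 2*12*(2 + 12*1)) = 83*(0*(-21) - 2*12*(2 + 12)) = 83*(0 - 2*12*14) = 83*(0 - 336) = 83*(-336) = -27888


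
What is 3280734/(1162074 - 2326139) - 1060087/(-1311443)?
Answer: -438355066501/218086413685 ≈ -2.0100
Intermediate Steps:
3280734/(1162074 - 2326139) - 1060087/(-1311443) = 3280734/(-1164065) - 1060087*(-1/1311443) = 3280734*(-1/1164065) + 151441/187349 = -3280734/1164065 + 151441/187349 = -438355066501/218086413685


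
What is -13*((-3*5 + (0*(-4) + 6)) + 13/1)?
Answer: -52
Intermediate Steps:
-13*((-3*5 + (0*(-4) + 6)) + 13/1) = -13*((-15 + (0 + 6)) + 13*1) = -13*((-15 + 6) + 13) = -13*(-9 + 13) = -13*4 = -52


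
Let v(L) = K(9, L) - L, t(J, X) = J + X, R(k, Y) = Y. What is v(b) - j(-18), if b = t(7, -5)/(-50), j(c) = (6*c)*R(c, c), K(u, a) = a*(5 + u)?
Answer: -48613/25 ≈ -1944.5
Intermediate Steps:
j(c) = 6*c² (j(c) = (6*c)*c = 6*c²)
b = -1/25 (b = (7 - 5)/(-50) = 2*(-1/50) = -1/25 ≈ -0.040000)
v(L) = 13*L (v(L) = L*(5 + 9) - L = L*14 - L = 14*L - L = 13*L)
v(b) - j(-18) = 13*(-1/25) - 6*(-18)² = -13/25 - 6*324 = -13/25 - 1*1944 = -13/25 - 1944 = -48613/25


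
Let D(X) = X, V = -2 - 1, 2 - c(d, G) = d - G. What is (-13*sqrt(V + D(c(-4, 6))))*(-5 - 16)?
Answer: 819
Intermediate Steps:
c(d, G) = 2 + G - d (c(d, G) = 2 - (d - G) = 2 + (G - d) = 2 + G - d)
V = -3
(-13*sqrt(V + D(c(-4, 6))))*(-5 - 16) = (-13*sqrt(-3 + (2 + 6 - 1*(-4))))*(-5 - 16) = -13*sqrt(-3 + (2 + 6 + 4))*(-21) = -13*sqrt(-3 + 12)*(-21) = -13*sqrt(9)*(-21) = -13*3*(-21) = -39*(-21) = 819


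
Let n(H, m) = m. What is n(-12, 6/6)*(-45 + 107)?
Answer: 62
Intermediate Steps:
n(-12, 6/6)*(-45 + 107) = (6/6)*(-45 + 107) = (6*(1/6))*62 = 1*62 = 62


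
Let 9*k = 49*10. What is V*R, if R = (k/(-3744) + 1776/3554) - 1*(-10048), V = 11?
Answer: 3309246079337/29938896 ≈ 1.1053e+5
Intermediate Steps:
k = 490/9 (k = (49*10)/9 = (⅑)*490 = 490/9 ≈ 54.444)
R = 300840552667/29938896 (R = ((490/9)/(-3744) + 1776/3554) - 1*(-10048) = ((490/9)*(-1/3744) + 1776*(1/3554)) + 10048 = (-245/16848 + 888/1777) + 10048 = 14525659/29938896 + 10048 = 300840552667/29938896 ≈ 10048.)
V*R = 11*(300840552667/29938896) = 3309246079337/29938896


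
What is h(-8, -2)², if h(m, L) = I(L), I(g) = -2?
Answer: 4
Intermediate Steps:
h(m, L) = -2
h(-8, -2)² = (-2)² = 4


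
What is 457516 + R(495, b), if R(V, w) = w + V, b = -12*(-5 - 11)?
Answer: 458203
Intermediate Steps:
b = 192 (b = -12*(-16) = 192)
R(V, w) = V + w
457516 + R(495, b) = 457516 + (495 + 192) = 457516 + 687 = 458203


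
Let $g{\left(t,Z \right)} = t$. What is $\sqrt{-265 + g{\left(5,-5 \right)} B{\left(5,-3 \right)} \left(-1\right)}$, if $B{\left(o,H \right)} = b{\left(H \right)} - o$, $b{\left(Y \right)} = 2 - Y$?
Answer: $i \sqrt{265} \approx 16.279 i$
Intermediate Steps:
$B{\left(o,H \right)} = 2 - H - o$ ($B{\left(o,H \right)} = \left(2 - H\right) - o = 2 - H - o$)
$\sqrt{-265 + g{\left(5,-5 \right)} B{\left(5,-3 \right)} \left(-1\right)} = \sqrt{-265 + 5 \left(2 - -3 - 5\right) \left(-1\right)} = \sqrt{-265 + 5 \left(2 + 3 - 5\right) \left(-1\right)} = \sqrt{-265 + 5 \cdot 0 \left(-1\right)} = \sqrt{-265 + 0 \left(-1\right)} = \sqrt{-265 + 0} = \sqrt{-265} = i \sqrt{265}$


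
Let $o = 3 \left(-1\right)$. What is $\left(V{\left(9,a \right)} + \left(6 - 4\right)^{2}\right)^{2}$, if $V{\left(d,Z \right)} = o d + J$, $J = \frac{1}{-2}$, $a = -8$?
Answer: $\frac{2209}{4} \approx 552.25$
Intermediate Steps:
$o = -3$
$J = - \frac{1}{2} \approx -0.5$
$V{\left(d,Z \right)} = - \frac{1}{2} - 3 d$ ($V{\left(d,Z \right)} = - 3 d - \frac{1}{2} = - \frac{1}{2} - 3 d$)
$\left(V{\left(9,a \right)} + \left(6 - 4\right)^{2}\right)^{2} = \left(\left(- \frac{1}{2} - 27\right) + \left(6 - 4\right)^{2}\right)^{2} = \left(\left(- \frac{1}{2} - 27\right) + 2^{2}\right)^{2} = \left(- \frac{55}{2} + 4\right)^{2} = \left(- \frac{47}{2}\right)^{2} = \frac{2209}{4}$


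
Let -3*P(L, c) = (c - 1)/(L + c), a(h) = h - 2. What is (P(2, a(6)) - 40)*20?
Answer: -2410/3 ≈ -803.33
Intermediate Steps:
a(h) = -2 + h
P(L, c) = -(-1 + c)/(3*(L + c)) (P(L, c) = -(c - 1)/(3*(L + c)) = -(-1 + c)/(3*(L + c)))
(P(2, a(6)) - 40)*20 = ((1 - (-2 + 6))/(3*(2 + (-2 + 6))) - 40)*20 = ((1 - 1*4)/(3*(2 + 4)) - 40)*20 = ((⅓)*(1 - 4)/6 - 40)*20 = ((⅓)*(⅙)*(-3) - 40)*20 = (-⅙ - 40)*20 = -241/6*20 = -2410/3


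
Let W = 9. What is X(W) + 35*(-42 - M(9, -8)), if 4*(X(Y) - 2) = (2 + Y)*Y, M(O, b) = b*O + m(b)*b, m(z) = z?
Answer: -4653/4 ≈ -1163.3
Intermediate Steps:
M(O, b) = b**2 + O*b (M(O, b) = b*O + b*b = O*b + b**2 = b**2 + O*b)
X(Y) = 2 + Y*(2 + Y)/4 (X(Y) = 2 + ((2 + Y)*Y)/4 = 2 + (Y*(2 + Y))/4 = 2 + Y*(2 + Y)/4)
X(W) + 35*(-42 - M(9, -8)) = (2 + (1/2)*9 + (1/4)*9**2) + 35*(-42 - (-8)*(9 - 8)) = (2 + 9/2 + (1/4)*81) + 35*(-42 - (-8)) = (2 + 9/2 + 81/4) + 35*(-42 - 1*(-8)) = 107/4 + 35*(-42 + 8) = 107/4 + 35*(-34) = 107/4 - 1190 = -4653/4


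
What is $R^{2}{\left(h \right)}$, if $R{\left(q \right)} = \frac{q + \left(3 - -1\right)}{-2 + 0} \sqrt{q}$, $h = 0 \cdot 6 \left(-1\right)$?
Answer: $0$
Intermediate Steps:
$h = 0$ ($h = 0 \left(-1\right) = 0$)
$R{\left(q \right)} = \sqrt{q} \left(-2 - \frac{q}{2}\right)$ ($R{\left(q \right)} = \frac{q + \left(3 + 1\right)}{-2} \sqrt{q} = \left(q + 4\right) \left(- \frac{1}{2}\right) \sqrt{q} = \left(4 + q\right) \left(- \frac{1}{2}\right) \sqrt{q} = \left(-2 - \frac{q}{2}\right) \sqrt{q} = \sqrt{q} \left(-2 - \frac{q}{2}\right)$)
$R^{2}{\left(h \right)} = \left(\frac{\sqrt{0} \left(-4 - 0\right)}{2}\right)^{2} = \left(\frac{1}{2} \cdot 0 \left(-4 + 0\right)\right)^{2} = \left(\frac{1}{2} \cdot 0 \left(-4\right)\right)^{2} = 0^{2} = 0$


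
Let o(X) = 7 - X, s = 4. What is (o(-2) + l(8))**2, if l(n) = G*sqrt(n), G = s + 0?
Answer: 209 + 144*sqrt(2) ≈ 412.65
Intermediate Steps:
G = 4 (G = 4 + 0 = 4)
l(n) = 4*sqrt(n)
(o(-2) + l(8))**2 = ((7 - 1*(-2)) + 4*sqrt(8))**2 = ((7 + 2) + 4*(2*sqrt(2)))**2 = (9 + 8*sqrt(2))**2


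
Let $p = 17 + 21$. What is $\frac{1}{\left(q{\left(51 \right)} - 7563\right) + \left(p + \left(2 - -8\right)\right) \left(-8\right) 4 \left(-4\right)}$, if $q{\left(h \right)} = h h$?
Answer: $\frac{1}{1182} \approx 0.00084602$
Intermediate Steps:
$p = 38$
$q{\left(h \right)} = h^{2}$
$\frac{1}{\left(q{\left(51 \right)} - 7563\right) + \left(p + \left(2 - -8\right)\right) \left(-8\right) 4 \left(-4\right)} = \frac{1}{\left(51^{2} - 7563\right) + \left(38 + \left(2 - -8\right)\right) \left(-8\right) 4 \left(-4\right)} = \frac{1}{\left(2601 - 7563\right) + \left(38 + \left(2 + 8\right)\right) \left(\left(-32\right) \left(-4\right)\right)} = \frac{1}{-4962 + \left(38 + 10\right) 128} = \frac{1}{-4962 + 48 \cdot 128} = \frac{1}{-4962 + 6144} = \frac{1}{1182}$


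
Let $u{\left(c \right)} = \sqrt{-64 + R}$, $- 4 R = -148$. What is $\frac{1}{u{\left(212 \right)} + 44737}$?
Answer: $\frac{44737}{2001399196} - \frac{3 i \sqrt{3}}{2001399196} \approx 2.2353 \cdot 10^{-5} - 2.5963 \cdot 10^{-9} i$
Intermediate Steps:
$R = 37$ ($R = \left(- \frac{1}{4}\right) \left(-148\right) = 37$)
$u{\left(c \right)} = 3 i \sqrt{3}$ ($u{\left(c \right)} = \sqrt{-64 + 37} = \sqrt{-27} = 3 i \sqrt{3}$)
$\frac{1}{u{\left(212 \right)} + 44737} = \frac{1}{3 i \sqrt{3} + 44737} = \frac{1}{44737 + 3 i \sqrt{3}}$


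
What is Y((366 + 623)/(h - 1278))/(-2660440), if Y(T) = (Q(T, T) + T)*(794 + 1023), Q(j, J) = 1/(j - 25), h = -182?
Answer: 71241337557/145616363333600 ≈ 0.00048924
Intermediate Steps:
Q(j, J) = 1/(-25 + j)
Y(T) = 1817*T + 1817/(-25 + T) (Y(T) = (1/(-25 + T) + T)*(794 + 1023) = (T + 1/(-25 + T))*1817 = 1817*T + 1817/(-25 + T))
Y((366 + 623)/(h - 1278))/(-2660440) = (1817*(1 + ((366 + 623)/(-182 - 1278))*(-25 + (366 + 623)/(-182 - 1278)))/(-25 + (366 + 623)/(-182 - 1278)))/(-2660440) = (1817*(1 + (989/(-1460))*(-25 + 989/(-1460)))/(-25 + 989/(-1460)))*(-1/2660440) = (1817*(1 + (989*(-1/1460))*(-25 + 989*(-1/1460)))/(-25 + 989*(-1/1460)))*(-1/2660440) = (1817*(1 - 989*(-25 - 989/1460)/1460)/(-25 - 989/1460))*(-1/2660440) = (1817*(1 - 989/1460*(-37489/1460))/(-37489/1460))*(-1/2660440) = (1817*(-1460/37489)*(1 + 37076621/2131600))*(-1/2660440) = (1817*(-1460/37489)*(39208221/2131600))*(-1/2660440) = -71241337557/54733940*(-1/2660440) = 71241337557/145616363333600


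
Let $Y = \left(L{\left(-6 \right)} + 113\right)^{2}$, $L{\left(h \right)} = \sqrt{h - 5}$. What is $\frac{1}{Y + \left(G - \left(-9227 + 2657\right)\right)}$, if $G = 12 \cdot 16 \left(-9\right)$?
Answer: $\frac{400}{7052769} - \frac{113 i \sqrt{11}}{155160918} \approx 5.6715 \cdot 10^{-5} - 2.4154 \cdot 10^{-6} i$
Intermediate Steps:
$G = -1728$ ($G = 192 \left(-9\right) = -1728$)
$L{\left(h \right)} = \sqrt{-5 + h}$
$Y = \left(113 + i \sqrt{11}\right)^{2}$ ($Y = \left(\sqrt{-5 - 6} + 113\right)^{2} = \left(\sqrt{-11} + 113\right)^{2} = \left(i \sqrt{11} + 113\right)^{2} = \left(113 + i \sqrt{11}\right)^{2} \approx 12758.0 + 749.56 i$)
$\frac{1}{Y + \left(G - \left(-9227 + 2657\right)\right)} = \frac{1}{\left(113 + i \sqrt{11}\right)^{2} - -4842} = \frac{1}{\left(113 + i \sqrt{11}\right)^{2} + \left(-1728 + 6570\right)} = \frac{1}{\left(113 + i \sqrt{11}\right)^{2} + 4842} = \frac{1}{4842 + \left(113 + i \sqrt{11}\right)^{2}}$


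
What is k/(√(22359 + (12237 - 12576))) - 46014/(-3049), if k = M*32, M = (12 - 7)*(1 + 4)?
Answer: 46014/3049 + 80*√5505/1101 ≈ 20.483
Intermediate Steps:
M = 25 (M = 5*5 = 25)
k = 800 (k = 25*32 = 800)
k/(√(22359 + (12237 - 12576))) - 46014/(-3049) = 800/(√(22359 + (12237 - 12576))) - 46014/(-3049) = 800/(√(22359 - 339)) - 46014*(-1/3049) = 800/(√22020) + 46014/3049 = 800/((2*√5505)) + 46014/3049 = 800*(√5505/11010) + 46014/3049 = 80*√5505/1101 + 46014/3049 = 46014/3049 + 80*√5505/1101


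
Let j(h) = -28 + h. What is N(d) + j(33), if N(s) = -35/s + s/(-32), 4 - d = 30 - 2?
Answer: 173/24 ≈ 7.2083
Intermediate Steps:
d = -24 (d = 4 - (30 - 2) = 4 - 1*28 = 4 - 28 = -24)
N(s) = -35/s - s/32 (N(s) = -35/s + s*(-1/32) = -35/s - s/32)
N(d) + j(33) = (-35/(-24) - 1/32*(-24)) + (-28 + 33) = (-35*(-1/24) + ¾) + 5 = (35/24 + ¾) + 5 = 53/24 + 5 = 173/24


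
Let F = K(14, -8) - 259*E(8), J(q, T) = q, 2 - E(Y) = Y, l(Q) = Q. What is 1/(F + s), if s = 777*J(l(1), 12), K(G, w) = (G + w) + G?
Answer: 1/2351 ≈ 0.00042535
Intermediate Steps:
E(Y) = 2 - Y
K(G, w) = w + 2*G
F = 1574 (F = (-8 + 2*14) - 259*(2 - 1*8) = (-8 + 28) - 259*(2 - 8) = 20 - 259*(-6) = 20 + 1554 = 1574)
s = 777 (s = 777*1 = 777)
1/(F + s) = 1/(1574 + 777) = 1/2351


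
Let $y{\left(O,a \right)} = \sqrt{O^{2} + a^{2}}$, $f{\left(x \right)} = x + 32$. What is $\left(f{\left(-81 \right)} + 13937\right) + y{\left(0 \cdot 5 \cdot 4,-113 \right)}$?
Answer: $14001$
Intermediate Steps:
$f{\left(x \right)} = 32 + x$
$\left(f{\left(-81 \right)} + 13937\right) + y{\left(0 \cdot 5 \cdot 4,-113 \right)} = \left(\left(32 - 81\right) + 13937\right) + \sqrt{\left(0 \cdot 5 \cdot 4\right)^{2} + \left(-113\right)^{2}} = \left(-49 + 13937\right) + \sqrt{\left(0 \cdot 4\right)^{2} + 12769} = 13888 + \sqrt{0^{2} + 12769} = 13888 + \sqrt{0 + 12769} = 13888 + \sqrt{12769} = 13888 + 113 = 14001$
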